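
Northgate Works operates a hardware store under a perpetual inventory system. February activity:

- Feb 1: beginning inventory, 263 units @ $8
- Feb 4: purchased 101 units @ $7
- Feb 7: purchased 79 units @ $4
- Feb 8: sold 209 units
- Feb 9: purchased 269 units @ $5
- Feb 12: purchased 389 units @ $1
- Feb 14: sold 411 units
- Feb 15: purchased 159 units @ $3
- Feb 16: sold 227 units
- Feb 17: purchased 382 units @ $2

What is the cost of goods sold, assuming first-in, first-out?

COGS = $4,607

Feb 8, 209 sold [FIFO — oldest first]: 209 @ $8 = $1,672
Feb 14, 411 sold [FIFO — oldest first]: 54 @ $8 + 101 @ $7 + 79 @ $4 + 177 @ $5 = $2,340
Feb 16, 227 sold [FIFO — oldest first]: 92 @ $5 + 135 @ $1 = $595
Total COGS = $1,672 + $2,340 + $595 = $4,607
Ending inventory: 254 @ $1 + 159 @ $3 + 382 @ $2 = $1,495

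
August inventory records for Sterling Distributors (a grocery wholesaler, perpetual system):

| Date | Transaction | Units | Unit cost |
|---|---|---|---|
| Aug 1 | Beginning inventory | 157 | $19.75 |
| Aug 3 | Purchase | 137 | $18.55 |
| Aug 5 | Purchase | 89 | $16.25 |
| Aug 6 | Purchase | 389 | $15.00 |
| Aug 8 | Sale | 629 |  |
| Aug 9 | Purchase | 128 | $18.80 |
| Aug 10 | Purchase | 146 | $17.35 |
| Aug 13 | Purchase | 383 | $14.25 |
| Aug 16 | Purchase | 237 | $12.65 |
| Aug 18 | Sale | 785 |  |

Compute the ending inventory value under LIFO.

Ending inventory = $4,873.45

Aug 8, 629 sold [LIFO — newest first]: 389 @ $15.00 + 89 @ $16.25 + 137 @ $18.55 + 14 @ $19.75 = $10,099.10
Aug 18, 785 sold [LIFO — newest first]: 237 @ $12.65 + 383 @ $14.25 + 146 @ $17.35 + 19 @ $18.80 = $11,346.10
Total COGS = $10,099.10 + $11,346.10 = $21,445.20
Ending inventory: 143 @ $19.75 + 109 @ $18.80 = $4,873.45
Check: goods available $26,318.65 = COGS $21,445.20 + ending $4,873.45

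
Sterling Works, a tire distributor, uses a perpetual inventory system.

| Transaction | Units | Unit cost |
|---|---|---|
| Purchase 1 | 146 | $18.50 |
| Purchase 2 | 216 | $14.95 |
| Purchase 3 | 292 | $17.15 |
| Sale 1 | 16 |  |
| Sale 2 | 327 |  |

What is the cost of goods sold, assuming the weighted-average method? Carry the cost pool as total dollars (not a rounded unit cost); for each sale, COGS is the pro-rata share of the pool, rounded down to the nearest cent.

After Purchase 1: 146 on hand, pool $2,701.00 (≈ $18.5000 each)
After Purchase 2: 362 on hand, pool $5,930.20 (≈ $16.3818 each)
After Purchase 3: 654 on hand, pool $10,938.00 (≈ $16.7248 each)
Sale 1, sell 16: 16/654 × $10,938.00 → $267.59
Sale 2, sell 327: 327/638 × $10,670.41 → $5,469.00
Total COGS = $267.59 + $5,469.00 = $5,736.59
Ending inventory (cost pool remaining) = $5,201.41

COGS = $5,736.59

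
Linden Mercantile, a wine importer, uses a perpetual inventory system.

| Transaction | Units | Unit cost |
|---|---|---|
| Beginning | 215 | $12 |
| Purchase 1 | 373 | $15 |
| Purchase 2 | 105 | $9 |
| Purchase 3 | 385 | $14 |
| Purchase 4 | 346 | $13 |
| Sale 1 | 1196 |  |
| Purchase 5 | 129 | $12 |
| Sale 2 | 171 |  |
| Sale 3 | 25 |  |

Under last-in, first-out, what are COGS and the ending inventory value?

COGS = $18,624; ending inventory = $1,932

Sale 1 (1196) [LIFO — newest first]: 346 @ $13 + 385 @ $14 + 105 @ $9 + 360 @ $15 = $16,233
Sale 2 (171) [LIFO — newest first]: 129 @ $12 + 13 @ $15 + 29 @ $12 = $2,091
Sale 3 (25) [LIFO — newest first]: 25 @ $12 = $300
Total COGS = $16,233 + $2,091 + $300 = $18,624
Ending inventory: 161 @ $12 = $1,932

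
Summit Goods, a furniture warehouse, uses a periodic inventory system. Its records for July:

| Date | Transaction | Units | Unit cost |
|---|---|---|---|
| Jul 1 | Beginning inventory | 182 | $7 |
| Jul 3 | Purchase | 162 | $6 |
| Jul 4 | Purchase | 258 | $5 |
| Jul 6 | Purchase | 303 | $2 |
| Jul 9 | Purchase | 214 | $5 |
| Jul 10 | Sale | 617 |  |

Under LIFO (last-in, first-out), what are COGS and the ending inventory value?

Jul 10, 617 sold [LIFO — newest first]: 214 @ $5 + 303 @ $2 + 100 @ $5 = $2,176
Ending inventory: 182 @ $7 + 162 @ $6 + 158 @ $5 = $3,036

COGS = $2,176; ending inventory = $3,036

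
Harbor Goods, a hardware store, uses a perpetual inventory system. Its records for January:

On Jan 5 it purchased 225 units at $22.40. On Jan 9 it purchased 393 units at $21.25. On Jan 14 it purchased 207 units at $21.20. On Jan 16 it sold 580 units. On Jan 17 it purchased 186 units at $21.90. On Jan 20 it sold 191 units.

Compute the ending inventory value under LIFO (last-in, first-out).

Ending inventory = $5,358.75

Jan 16, 580 sold [LIFO — newest first]: 207 @ $21.20 + 373 @ $21.25 = $12,314.65
Jan 20, 191 sold [LIFO — newest first]: 186 @ $21.90 + 5 @ $21.25 = $4,179.65
Total COGS = $12,314.65 + $4,179.65 = $16,494.30
Ending inventory: 225 @ $22.40 + 15 @ $21.25 = $5,358.75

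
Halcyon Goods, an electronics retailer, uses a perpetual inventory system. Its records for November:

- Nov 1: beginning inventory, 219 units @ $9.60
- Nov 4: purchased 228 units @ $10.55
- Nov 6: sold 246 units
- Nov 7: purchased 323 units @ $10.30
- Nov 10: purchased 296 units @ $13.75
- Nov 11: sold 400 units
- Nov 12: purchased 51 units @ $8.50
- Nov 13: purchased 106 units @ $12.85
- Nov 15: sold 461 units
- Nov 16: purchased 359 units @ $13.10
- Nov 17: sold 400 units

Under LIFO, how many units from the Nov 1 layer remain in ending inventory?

Nov 6, 246 sold [LIFO — newest first]: 228 @ $10.55 + 18 @ $9.60 = $2,578.20
Nov 11, 400 sold [LIFO — newest first]: 296 @ $13.75 + 104 @ $10.30 = $5,141.20
Nov 15, 461 sold [LIFO — newest first]: 106 @ $12.85 + 51 @ $8.50 + 219 @ $10.30 + 85 @ $9.60 = $4,867.30
Nov 17, 400 sold [LIFO — newest first]: 359 @ $13.10 + 41 @ $9.60 = $5,096.50
Total COGS = $2,578.20 + $5,141.20 + $4,867.30 + $5,096.50 = $17,683.20
Ending inventory: 75 @ $9.60 = $720.00

75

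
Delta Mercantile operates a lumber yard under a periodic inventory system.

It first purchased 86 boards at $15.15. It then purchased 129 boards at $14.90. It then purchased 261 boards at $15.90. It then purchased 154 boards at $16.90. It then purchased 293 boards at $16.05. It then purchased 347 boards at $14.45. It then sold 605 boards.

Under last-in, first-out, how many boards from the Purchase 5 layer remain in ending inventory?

35

Sale 1 (605) [LIFO — newest first]: 347 @ $14.45 + 258 @ $16.05 = $9,155.05
Ending inventory: 86 @ $15.15 + 129 @ $14.90 + 261 @ $15.90 + 154 @ $16.90 + 35 @ $16.05 = $10,539.25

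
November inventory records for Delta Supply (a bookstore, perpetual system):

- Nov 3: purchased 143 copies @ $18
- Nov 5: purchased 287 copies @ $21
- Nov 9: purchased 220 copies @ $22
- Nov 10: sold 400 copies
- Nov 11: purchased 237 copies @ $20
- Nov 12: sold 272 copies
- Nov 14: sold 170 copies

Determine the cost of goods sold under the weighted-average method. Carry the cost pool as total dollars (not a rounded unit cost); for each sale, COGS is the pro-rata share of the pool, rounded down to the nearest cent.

COGS = $17,265.32

After Nov 3: 143 on hand, pool $2,574.00 (≈ $18.0000 each)
After Nov 5: 430 on hand, pool $8,601.00 (≈ $20.0023 each)
After Nov 9: 650 on hand, pool $13,441.00 (≈ $20.6785 each)
Nov 10, sell 400: 400/650 × $13,441.00 → $8,271.38
After Nov 11: 487 on hand, pool $9,909.62 (≈ $20.3483 each)
Nov 12, sell 272: 272/487 × $9,909.62 → $5,534.73
Nov 14, sell 170: 170/215 × $4,374.89 → $3,459.21
Total COGS = $8,271.38 + $5,534.73 + $3,459.21 = $17,265.32
Ending inventory (cost pool remaining) = $915.68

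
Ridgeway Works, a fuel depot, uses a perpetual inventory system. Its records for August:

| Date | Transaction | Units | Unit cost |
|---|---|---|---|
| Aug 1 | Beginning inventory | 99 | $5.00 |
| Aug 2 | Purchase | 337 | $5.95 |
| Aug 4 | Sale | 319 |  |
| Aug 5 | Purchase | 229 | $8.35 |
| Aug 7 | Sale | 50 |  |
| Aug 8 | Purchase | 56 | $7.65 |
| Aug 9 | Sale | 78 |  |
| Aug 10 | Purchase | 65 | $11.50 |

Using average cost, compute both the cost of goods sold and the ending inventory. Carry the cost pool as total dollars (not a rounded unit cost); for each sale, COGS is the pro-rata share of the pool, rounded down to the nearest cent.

COGS = $2,787.10; ending inventory = $2,801.10

After Aug 1: 99 on hand, pool $495.00 (≈ $5.0000 each)
After Aug 2: 436 on hand, pool $2,500.15 (≈ $5.7343 each)
Aug 4, sell 319: 319/436 × $2,500.15 → $1,829.23
After Aug 5: 346 on hand, pool $2,583.07 (≈ $7.4655 each)
Aug 7, sell 50: 50/346 × $2,583.07 → $373.27
After Aug 8: 352 on hand, pool $2,638.20 (≈ $7.4949 each)
Aug 9, sell 78: 78/352 × $2,638.20 → $584.60
After Aug 10: 339 on hand, pool $2,801.10 (≈ $8.2628 each)
Total COGS = $1,829.23 + $373.27 + $584.60 = $2,787.10
Ending inventory (cost pool remaining) = $2,801.10
Check: goods available $5,588.20 = COGS $2,787.10 + ending $2,801.10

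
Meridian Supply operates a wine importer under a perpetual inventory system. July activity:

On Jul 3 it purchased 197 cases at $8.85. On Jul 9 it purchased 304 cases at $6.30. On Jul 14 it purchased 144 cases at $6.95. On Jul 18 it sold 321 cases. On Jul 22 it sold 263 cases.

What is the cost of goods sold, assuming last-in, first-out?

COGS = $4,119.60

Jul 18, 321 sold [LIFO — newest first]: 144 @ $6.95 + 177 @ $6.30 = $2,115.90
Jul 22, 263 sold [LIFO — newest first]: 127 @ $6.30 + 136 @ $8.85 = $2,003.70
Total COGS = $2,115.90 + $2,003.70 = $4,119.60
Ending inventory: 61 @ $8.85 = $539.85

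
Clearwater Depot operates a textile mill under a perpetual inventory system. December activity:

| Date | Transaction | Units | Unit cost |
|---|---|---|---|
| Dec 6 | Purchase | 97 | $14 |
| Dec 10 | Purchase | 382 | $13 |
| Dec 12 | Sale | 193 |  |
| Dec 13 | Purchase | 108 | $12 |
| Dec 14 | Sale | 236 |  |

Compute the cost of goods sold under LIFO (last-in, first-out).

COGS = $5,469

Dec 12, 193 sold [LIFO — newest first]: 193 @ $13 = $2,509
Dec 14, 236 sold [LIFO — newest first]: 108 @ $12 + 128 @ $13 = $2,960
Total COGS = $2,509 + $2,960 = $5,469
Ending inventory: 97 @ $14 + 61 @ $13 = $2,151
Check: goods available $7,620 = COGS $5,469 + ending $2,151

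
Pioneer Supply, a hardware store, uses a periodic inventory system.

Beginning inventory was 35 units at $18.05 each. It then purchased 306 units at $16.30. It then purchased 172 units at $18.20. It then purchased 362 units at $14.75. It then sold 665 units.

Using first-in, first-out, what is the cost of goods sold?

COGS = $10,991.95

Sale 1 (665) [FIFO — oldest first]: 35 @ $18.05 + 306 @ $16.30 + 172 @ $18.20 + 152 @ $14.75 = $10,991.95
Ending inventory: 210 @ $14.75 = $3,097.50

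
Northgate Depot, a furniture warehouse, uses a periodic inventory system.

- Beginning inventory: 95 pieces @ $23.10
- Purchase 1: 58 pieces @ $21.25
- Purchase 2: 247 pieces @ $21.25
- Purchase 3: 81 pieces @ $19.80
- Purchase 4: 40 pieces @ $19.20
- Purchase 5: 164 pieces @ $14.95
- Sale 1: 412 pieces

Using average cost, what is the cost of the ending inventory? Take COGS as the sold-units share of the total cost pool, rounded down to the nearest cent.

Ending inventory = $5,380.04

Sale 1, sell 412: 412/685 × $13,499.35 → $8,119.31
Ending inventory (cost pool remaining) = $5,380.04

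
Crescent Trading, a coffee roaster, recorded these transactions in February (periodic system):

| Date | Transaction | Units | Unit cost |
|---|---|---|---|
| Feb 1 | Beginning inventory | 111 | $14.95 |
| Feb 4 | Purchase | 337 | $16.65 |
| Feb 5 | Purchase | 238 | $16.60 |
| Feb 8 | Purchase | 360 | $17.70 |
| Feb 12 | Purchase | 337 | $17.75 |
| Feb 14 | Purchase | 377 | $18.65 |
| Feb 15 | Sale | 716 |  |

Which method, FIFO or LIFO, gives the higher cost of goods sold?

FIFO COGS: 111 @ $14.95 + 337 @ $16.65 + 238 @ $16.60 + 30 @ $17.70 = $11,752.30
LIFO COGS: 377 @ $18.65 + 337 @ $17.75 + 2 @ $17.70 = $13,048.20

LIFO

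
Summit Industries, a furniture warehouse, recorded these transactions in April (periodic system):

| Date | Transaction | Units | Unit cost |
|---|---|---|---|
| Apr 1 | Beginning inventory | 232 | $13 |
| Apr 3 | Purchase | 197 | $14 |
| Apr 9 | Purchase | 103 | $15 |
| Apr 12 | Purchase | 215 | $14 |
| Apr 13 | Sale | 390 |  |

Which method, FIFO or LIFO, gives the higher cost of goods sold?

LIFO

FIFO COGS: 232 @ $13 + 158 @ $14 = $5,228
LIFO COGS: 215 @ $14 + 103 @ $15 + 72 @ $14 = $5,563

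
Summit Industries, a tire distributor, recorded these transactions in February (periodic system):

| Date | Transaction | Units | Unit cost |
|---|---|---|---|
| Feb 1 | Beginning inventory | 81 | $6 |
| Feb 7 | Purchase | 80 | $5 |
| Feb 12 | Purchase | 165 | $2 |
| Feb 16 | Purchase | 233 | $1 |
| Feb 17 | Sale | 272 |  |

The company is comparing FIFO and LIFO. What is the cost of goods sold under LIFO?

COGS = $311

FIFO COGS: 81 @ $6 + 80 @ $5 + 111 @ $2 = $1,108
LIFO COGS: 233 @ $1 + 39 @ $2 = $311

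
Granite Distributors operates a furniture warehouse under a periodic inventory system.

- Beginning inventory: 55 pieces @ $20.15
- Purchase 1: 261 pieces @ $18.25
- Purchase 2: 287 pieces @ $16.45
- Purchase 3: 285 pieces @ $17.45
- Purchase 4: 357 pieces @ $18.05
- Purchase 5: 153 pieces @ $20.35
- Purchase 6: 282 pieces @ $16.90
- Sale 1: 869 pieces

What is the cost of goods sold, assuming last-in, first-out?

Sale 1 (869) [LIFO — newest first]: 282 @ $16.90 + 153 @ $20.35 + 357 @ $18.05 + 77 @ $17.45 = $15,666.85
Ending inventory: 55 @ $20.15 + 261 @ $18.25 + 287 @ $16.45 + 208 @ $17.45 = $14,222.25

COGS = $15,666.85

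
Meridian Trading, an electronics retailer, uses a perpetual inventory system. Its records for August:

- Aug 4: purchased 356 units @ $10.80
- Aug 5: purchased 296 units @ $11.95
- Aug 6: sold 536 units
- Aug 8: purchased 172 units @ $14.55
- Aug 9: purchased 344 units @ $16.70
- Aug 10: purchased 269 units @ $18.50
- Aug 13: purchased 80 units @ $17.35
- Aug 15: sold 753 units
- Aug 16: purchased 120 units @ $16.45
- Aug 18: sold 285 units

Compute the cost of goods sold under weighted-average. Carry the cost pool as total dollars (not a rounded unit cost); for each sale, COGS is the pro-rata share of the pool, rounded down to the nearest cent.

COGS = $22,940.47

After Aug 4: 356 on hand, pool $3,844.80 (≈ $10.8000 each)
After Aug 5: 652 on hand, pool $7,382.00 (≈ $11.3221 each)
Aug 6, sell 536: 536/652 × $7,382.00 → $6,068.63
After Aug 8: 288 on hand, pool $3,815.97 (≈ $13.2499 each)
After Aug 9: 632 on hand, pool $9,560.77 (≈ $15.1278 each)
After Aug 10: 901 on hand, pool $14,537.27 (≈ $16.1346 each)
After Aug 13: 981 on hand, pool $15,925.27 (≈ $16.2337 each)
Aug 15, sell 753: 753/981 × $15,925.27 → $12,223.98
After Aug 16: 348 on hand, pool $5,675.29 (≈ $16.3083 each)
Aug 18, sell 285: 285/348 × $5,675.29 → $4,647.86
Total COGS = $6,068.63 + $12,223.98 + $4,647.86 = $22,940.47
Ending inventory (cost pool remaining) = $1,027.43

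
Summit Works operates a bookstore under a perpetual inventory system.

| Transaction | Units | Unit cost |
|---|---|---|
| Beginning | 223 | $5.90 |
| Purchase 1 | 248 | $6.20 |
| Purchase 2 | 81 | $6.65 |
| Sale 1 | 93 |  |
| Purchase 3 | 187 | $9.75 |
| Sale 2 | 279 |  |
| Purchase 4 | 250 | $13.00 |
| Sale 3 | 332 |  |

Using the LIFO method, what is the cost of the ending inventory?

Ending inventory = $1,700.10

Sale 1 (93) [LIFO — newest first]: 81 @ $6.65 + 12 @ $6.20 = $613.05
Sale 2 (279) [LIFO — newest first]: 187 @ $9.75 + 92 @ $6.20 = $2,393.65
Sale 3 (332) [LIFO — newest first]: 250 @ $13.00 + 82 @ $6.20 = $3,758.40
Total COGS = $613.05 + $2,393.65 + $3,758.40 = $6,765.10
Ending inventory: 223 @ $5.90 + 62 @ $6.20 = $1,700.10
Check: goods available $8,465.20 = COGS $6,765.10 + ending $1,700.10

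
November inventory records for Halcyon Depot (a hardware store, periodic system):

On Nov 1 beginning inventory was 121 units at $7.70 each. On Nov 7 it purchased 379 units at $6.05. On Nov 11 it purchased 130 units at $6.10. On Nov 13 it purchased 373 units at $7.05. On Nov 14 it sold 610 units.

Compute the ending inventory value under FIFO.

Nov 14, 610 sold [FIFO — oldest first]: 121 @ $7.70 + 379 @ $6.05 + 110 @ $6.10 = $3,895.65
Ending inventory: 20 @ $6.10 + 373 @ $7.05 = $2,751.65
Check: goods available $6,647.30 = COGS $3,895.65 + ending $2,751.65

Ending inventory = $2,751.65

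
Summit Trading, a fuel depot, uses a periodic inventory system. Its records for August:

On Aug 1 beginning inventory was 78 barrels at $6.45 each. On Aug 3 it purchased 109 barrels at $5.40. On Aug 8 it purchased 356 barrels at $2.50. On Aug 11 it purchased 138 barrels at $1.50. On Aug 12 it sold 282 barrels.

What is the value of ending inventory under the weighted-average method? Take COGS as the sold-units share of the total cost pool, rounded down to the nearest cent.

Aug 12, sell 282: 282/681 × $2,188.70 → $906.33
Ending inventory (cost pool remaining) = $1,282.37

Ending inventory = $1,282.37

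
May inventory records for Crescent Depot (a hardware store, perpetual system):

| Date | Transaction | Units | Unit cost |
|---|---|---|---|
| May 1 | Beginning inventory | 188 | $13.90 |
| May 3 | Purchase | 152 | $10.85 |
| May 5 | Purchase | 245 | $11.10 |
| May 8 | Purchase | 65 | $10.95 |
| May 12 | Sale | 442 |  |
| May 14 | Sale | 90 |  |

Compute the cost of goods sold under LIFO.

May 12, 442 sold [LIFO — newest first]: 65 @ $10.95 + 245 @ $11.10 + 132 @ $10.85 = $4,863.45
May 14, 90 sold [LIFO — newest first]: 20 @ $10.85 + 70 @ $13.90 = $1,190.00
Total COGS = $4,863.45 + $1,190.00 = $6,053.45
Ending inventory: 118 @ $13.90 = $1,640.20

COGS = $6,053.45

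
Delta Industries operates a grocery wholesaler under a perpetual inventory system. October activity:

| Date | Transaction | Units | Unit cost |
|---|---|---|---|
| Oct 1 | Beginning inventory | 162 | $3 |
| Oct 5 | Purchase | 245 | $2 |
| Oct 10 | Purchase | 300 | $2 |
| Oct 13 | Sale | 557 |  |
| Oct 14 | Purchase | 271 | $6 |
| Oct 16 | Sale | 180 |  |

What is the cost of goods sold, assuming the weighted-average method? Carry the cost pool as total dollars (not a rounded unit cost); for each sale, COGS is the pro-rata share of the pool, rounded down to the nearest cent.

After Oct 1: 162 on hand, pool $486.00 (≈ $3.0000 each)
After Oct 5: 407 on hand, pool $976.00 (≈ $2.3980 each)
After Oct 10: 707 on hand, pool $1,576.00 (≈ $2.2291 each)
Oct 13, sell 557: 557/707 × $1,576.00 → $1,241.62
After Oct 14: 421 on hand, pool $1,960.38 (≈ $4.6565 each)
Oct 16, sell 180: 180/421 × $1,960.38 → $838.16
Total COGS = $1,241.62 + $838.16 = $2,079.78
Ending inventory (cost pool remaining) = $1,122.22

COGS = $2,079.78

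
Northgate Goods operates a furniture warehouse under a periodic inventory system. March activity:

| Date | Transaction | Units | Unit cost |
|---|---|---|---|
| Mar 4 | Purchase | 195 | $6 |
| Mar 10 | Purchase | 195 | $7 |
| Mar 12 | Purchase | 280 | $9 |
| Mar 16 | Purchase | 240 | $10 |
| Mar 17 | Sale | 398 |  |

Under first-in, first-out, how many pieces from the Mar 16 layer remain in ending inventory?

Mar 17, 398 sold [FIFO — oldest first]: 195 @ $6 + 195 @ $7 + 8 @ $9 = $2,607
Ending inventory: 272 @ $9 + 240 @ $10 = $4,848

240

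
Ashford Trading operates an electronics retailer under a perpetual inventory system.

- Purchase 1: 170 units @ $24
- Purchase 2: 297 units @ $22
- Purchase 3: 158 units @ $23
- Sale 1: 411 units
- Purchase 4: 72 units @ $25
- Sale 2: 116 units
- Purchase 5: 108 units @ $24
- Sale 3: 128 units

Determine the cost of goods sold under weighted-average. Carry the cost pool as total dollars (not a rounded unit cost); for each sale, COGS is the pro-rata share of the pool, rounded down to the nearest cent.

COGS = $15,099.48

After Purchase 1: 170 on hand, pool $4,080.00 (≈ $24.0000 each)
After Purchase 2: 467 on hand, pool $10,614.00 (≈ $22.7281 each)
After Purchase 3: 625 on hand, pool $14,248.00 (≈ $22.7968 each)
Sale 1, sell 411: 411/625 × $14,248.00 → $9,369.48
After Purchase 4: 286 on hand, pool $6,678.52 (≈ $23.3515 each)
Sale 2, sell 116: 116/286 × $6,678.52 → $2,708.77
After Purchase 5: 278 on hand, pool $6,561.75 (≈ $23.6034 each)
Sale 3, sell 128: 128/278 × $6,561.75 → $3,021.23
Total COGS = $9,369.48 + $2,708.77 + $3,021.23 = $15,099.48
Ending inventory (cost pool remaining) = $3,540.52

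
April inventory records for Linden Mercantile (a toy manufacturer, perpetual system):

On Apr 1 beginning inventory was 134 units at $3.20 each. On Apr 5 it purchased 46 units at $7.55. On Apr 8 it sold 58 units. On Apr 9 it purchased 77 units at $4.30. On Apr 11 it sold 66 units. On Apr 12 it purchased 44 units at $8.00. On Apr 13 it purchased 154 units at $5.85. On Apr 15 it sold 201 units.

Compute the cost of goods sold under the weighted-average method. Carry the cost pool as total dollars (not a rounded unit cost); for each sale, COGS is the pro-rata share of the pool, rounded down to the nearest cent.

After Apr 1: 134 on hand, pool $428.80 (≈ $3.2000 each)
After Apr 5: 180 on hand, pool $776.10 (≈ $4.3117 each)
Apr 8, sell 58: 58/180 × $776.10 → $250.07
After Apr 9: 199 on hand, pool $857.13 (≈ $4.3072 each)
Apr 11, sell 66: 66/199 × $857.13 → $284.27
After Apr 12: 177 on hand, pool $924.86 (≈ $5.2252 each)
After Apr 13: 331 on hand, pool $1,825.76 (≈ $5.5159 each)
Apr 15, sell 201: 201/331 × $1,825.76 → $1,108.69
Total COGS = $250.07 + $284.27 + $1,108.69 = $1,643.03
Ending inventory (cost pool remaining) = $717.07

COGS = $1,643.03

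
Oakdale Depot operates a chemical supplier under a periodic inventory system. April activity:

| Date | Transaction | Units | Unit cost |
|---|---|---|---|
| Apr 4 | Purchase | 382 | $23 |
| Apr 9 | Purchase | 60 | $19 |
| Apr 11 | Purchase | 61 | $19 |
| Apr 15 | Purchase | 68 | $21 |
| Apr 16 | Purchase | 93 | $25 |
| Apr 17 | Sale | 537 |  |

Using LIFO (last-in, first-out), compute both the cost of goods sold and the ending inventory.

COGS = $11,917; ending inventory = $2,921

Apr 17, 537 sold [LIFO — newest first]: 93 @ $25 + 68 @ $21 + 61 @ $19 + 60 @ $19 + 255 @ $23 = $11,917
Ending inventory: 127 @ $23 = $2,921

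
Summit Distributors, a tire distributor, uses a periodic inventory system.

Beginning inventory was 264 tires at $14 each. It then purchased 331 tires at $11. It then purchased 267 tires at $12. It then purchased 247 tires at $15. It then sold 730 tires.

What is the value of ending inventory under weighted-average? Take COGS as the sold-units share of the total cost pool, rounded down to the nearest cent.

Ending inventory = $4,868.57

Sale 1, sell 730: 730/1109 × $14,246.00 → $9,377.43
Ending inventory (cost pool remaining) = $4,868.57
Check: goods available $14,246.00 = COGS $9,377.43 + ending $4,868.57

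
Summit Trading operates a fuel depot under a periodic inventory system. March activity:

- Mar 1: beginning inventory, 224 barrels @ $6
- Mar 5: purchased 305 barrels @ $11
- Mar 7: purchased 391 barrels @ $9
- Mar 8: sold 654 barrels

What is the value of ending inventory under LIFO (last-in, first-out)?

Ending inventory = $1,806

Mar 8, 654 sold [LIFO — newest first]: 391 @ $9 + 263 @ $11 = $6,412
Ending inventory: 224 @ $6 + 42 @ $11 = $1,806
Check: goods available $8,218 = COGS $6,412 + ending $1,806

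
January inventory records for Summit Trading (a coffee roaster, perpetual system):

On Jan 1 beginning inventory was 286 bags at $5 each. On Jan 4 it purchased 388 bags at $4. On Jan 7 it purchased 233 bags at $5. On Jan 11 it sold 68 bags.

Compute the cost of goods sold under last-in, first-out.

Jan 11, 68 sold [LIFO — newest first]: 68 @ $5 = $340
Ending inventory: 286 @ $5 + 388 @ $4 + 165 @ $5 = $3,807

COGS = $340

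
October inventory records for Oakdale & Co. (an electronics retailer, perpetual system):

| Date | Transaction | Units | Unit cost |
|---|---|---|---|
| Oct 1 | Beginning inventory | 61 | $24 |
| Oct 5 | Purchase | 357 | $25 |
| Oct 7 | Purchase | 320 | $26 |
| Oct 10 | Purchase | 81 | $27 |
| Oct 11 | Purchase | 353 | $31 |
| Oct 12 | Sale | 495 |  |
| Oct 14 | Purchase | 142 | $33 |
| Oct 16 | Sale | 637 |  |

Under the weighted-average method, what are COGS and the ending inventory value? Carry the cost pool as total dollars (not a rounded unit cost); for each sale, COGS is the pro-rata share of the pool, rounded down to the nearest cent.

After Oct 1: 61 on hand, pool $1,464.00 (≈ $24.0000 each)
After Oct 5: 418 on hand, pool $10,389.00 (≈ $24.8541 each)
After Oct 7: 738 on hand, pool $18,709.00 (≈ $25.3509 each)
After Oct 10: 819 on hand, pool $20,896.00 (≈ $25.5140 each)
After Oct 11: 1172 on hand, pool $31,839.00 (≈ $27.1664 each)
Oct 12, sell 495: 495/1172 × $31,839.00 → $13,447.35
After Oct 14: 819 on hand, pool $23,077.65 (≈ $28.1778 each)
Oct 16, sell 637: 637/819 × $23,077.65 → $17,949.28
Total COGS = $13,447.35 + $17,949.28 = $31,396.63
Ending inventory (cost pool remaining) = $5,128.37

COGS = $31,396.63; ending inventory = $5,128.37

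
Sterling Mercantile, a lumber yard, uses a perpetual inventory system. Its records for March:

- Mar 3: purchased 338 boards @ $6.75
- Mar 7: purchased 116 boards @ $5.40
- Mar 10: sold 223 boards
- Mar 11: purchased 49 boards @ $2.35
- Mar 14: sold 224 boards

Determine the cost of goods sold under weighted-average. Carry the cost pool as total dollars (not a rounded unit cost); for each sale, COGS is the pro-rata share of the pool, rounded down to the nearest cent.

COGS = $2,704.10

After Mar 3: 338 on hand, pool $2,281.50 (≈ $6.7500 each)
After Mar 7: 454 on hand, pool $2,907.90 (≈ $6.4051 each)
Mar 10, sell 223: 223/454 × $2,907.90 → $1,428.32
After Mar 11: 280 on hand, pool $1,594.73 (≈ $5.6955 each)
Mar 14, sell 224: 224/280 × $1,594.73 → $1,275.78
Total COGS = $1,428.32 + $1,275.78 = $2,704.10
Ending inventory (cost pool remaining) = $318.95
Check: goods available $3,023.05 = COGS $2,704.10 + ending $318.95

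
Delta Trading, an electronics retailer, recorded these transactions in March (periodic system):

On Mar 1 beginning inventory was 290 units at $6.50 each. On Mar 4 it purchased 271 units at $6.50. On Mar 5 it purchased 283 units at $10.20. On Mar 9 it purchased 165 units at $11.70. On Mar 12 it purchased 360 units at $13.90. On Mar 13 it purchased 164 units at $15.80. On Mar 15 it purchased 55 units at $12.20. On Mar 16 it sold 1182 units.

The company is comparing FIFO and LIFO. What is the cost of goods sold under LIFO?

COGS = $14,090.80

FIFO COGS: 290 @ $6.50 + 271 @ $6.50 + 283 @ $10.20 + 165 @ $11.70 + 173 @ $13.90 = $10,868.30
LIFO COGS: 55 @ $12.20 + 164 @ $15.80 + 360 @ $13.90 + 165 @ $11.70 + 283 @ $10.20 + 155 @ $6.50 = $14,090.80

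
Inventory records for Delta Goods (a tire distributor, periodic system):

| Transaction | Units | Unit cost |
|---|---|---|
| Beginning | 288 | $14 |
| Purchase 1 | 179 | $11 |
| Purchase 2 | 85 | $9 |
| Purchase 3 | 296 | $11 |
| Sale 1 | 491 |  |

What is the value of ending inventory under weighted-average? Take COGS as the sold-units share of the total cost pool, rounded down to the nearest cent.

Ending inventory = $4,219.17

Sale 1, sell 491: 491/848 × $10,022.00 → $5,802.83
Ending inventory (cost pool remaining) = $4,219.17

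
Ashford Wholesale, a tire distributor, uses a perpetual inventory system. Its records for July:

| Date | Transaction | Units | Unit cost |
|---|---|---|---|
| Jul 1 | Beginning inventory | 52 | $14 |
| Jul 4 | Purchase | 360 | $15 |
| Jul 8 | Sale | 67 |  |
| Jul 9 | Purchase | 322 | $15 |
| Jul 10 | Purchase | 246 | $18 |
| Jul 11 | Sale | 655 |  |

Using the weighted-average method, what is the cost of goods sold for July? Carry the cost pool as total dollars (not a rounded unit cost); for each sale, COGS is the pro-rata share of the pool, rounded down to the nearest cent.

After Jul 1: 52 on hand, pool $728.00 (≈ $14.0000 each)
After Jul 4: 412 on hand, pool $6,128.00 (≈ $14.8738 each)
Jul 8, sell 67: 67/412 × $6,128.00 → $996.54
After Jul 9: 667 on hand, pool $9,961.46 (≈ $14.9347 each)
After Jul 10: 913 on hand, pool $14,389.46 (≈ $15.7606 each)
Jul 11, sell 655: 655/913 × $14,389.46 → $10,323.21
Total COGS = $996.54 + $10,323.21 = $11,319.75
Ending inventory (cost pool remaining) = $4,066.25

COGS = $11,319.75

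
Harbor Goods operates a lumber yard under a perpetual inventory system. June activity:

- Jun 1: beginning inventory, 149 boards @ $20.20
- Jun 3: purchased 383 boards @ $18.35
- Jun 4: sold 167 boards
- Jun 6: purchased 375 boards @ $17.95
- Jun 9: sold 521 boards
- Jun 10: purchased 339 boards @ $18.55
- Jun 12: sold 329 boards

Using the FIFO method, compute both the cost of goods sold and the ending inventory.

Jun 4, 167 sold [FIFO — oldest first]: 149 @ $20.20 + 18 @ $18.35 = $3,340.10
Jun 9, 521 sold [FIFO — oldest first]: 365 @ $18.35 + 156 @ $17.95 = $9,497.95
Jun 12, 329 sold [FIFO — oldest first]: 219 @ $17.95 + 110 @ $18.55 = $5,971.55
Total COGS = $3,340.10 + $9,497.95 + $5,971.55 = $18,809.60
Ending inventory: 229 @ $18.55 = $4,247.95

COGS = $18,809.60; ending inventory = $4,247.95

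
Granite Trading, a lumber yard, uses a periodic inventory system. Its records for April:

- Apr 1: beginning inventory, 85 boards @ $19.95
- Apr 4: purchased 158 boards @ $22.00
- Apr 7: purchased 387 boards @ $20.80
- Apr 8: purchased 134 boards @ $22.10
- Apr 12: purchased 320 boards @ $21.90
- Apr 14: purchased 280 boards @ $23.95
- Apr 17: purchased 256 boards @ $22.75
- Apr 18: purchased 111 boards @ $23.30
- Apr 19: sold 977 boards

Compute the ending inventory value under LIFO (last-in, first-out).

Apr 19, 977 sold [LIFO — newest first]: 111 @ $23.30 + 256 @ $22.75 + 280 @ $23.95 + 320 @ $21.90 + 10 @ $22.10 = $22,345.30
Ending inventory: 85 @ $19.95 + 158 @ $22.00 + 387 @ $20.80 + 124 @ $22.10 = $15,961.75
Check: goods available $38,307.05 = COGS $22,345.30 + ending $15,961.75

Ending inventory = $15,961.75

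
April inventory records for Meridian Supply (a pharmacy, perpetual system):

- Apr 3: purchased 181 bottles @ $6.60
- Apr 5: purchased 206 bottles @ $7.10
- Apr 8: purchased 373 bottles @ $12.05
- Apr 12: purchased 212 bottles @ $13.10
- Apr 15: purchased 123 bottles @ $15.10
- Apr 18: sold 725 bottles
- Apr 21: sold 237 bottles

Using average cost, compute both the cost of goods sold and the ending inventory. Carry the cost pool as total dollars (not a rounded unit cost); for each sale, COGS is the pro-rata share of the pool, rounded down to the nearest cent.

COGS = $10,354.76; ending inventory = $1,431.59

After Apr 3: 181 on hand, pool $1,194.60 (≈ $6.6000 each)
After Apr 5: 387 on hand, pool $2,657.20 (≈ $6.8661 each)
After Apr 8: 760 on hand, pool $7,151.85 (≈ $9.4103 each)
After Apr 12: 972 on hand, pool $9,929.05 (≈ $10.2151 each)
After Apr 15: 1095 on hand, pool $11,786.35 (≈ $10.7638 each)
Apr 18, sell 725: 725/1095 × $11,786.35 → $7,803.74
Apr 21, sell 237: 237/370 × $3,982.61 → $2,551.02
Total COGS = $7,803.74 + $2,551.02 = $10,354.76
Ending inventory (cost pool remaining) = $1,431.59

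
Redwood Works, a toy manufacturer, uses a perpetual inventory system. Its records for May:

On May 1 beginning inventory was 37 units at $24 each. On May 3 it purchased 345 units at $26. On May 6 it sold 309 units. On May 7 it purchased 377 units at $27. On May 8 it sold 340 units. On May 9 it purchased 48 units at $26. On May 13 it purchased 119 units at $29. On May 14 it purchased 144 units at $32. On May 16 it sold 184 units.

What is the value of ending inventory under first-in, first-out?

May 6, 309 sold [FIFO — oldest first]: 37 @ $24 + 272 @ $26 = $7,960
May 8, 340 sold [FIFO — oldest first]: 73 @ $26 + 267 @ $27 = $9,107
May 16, 184 sold [FIFO — oldest first]: 110 @ $27 + 48 @ $26 + 26 @ $29 = $4,972
Total COGS = $7,960 + $9,107 + $4,972 = $22,039
Ending inventory: 93 @ $29 + 144 @ $32 = $7,305

Ending inventory = $7,305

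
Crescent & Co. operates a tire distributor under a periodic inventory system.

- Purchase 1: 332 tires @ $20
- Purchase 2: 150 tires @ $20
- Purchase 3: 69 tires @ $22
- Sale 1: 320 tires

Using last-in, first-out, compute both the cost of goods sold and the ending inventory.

COGS = $6,538; ending inventory = $4,620

Sale 1 (320) [LIFO — newest first]: 69 @ $22 + 150 @ $20 + 101 @ $20 = $6,538
Ending inventory: 231 @ $20 = $4,620
Check: goods available $11,158 = COGS $6,538 + ending $4,620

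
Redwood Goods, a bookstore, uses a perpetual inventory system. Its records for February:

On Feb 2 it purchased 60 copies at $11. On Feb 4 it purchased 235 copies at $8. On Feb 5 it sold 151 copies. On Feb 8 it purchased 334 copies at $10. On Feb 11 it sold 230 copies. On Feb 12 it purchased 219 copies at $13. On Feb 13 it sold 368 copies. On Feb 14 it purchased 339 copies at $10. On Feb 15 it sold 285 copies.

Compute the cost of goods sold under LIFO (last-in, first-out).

COGS = $10,605

Feb 5, 151 sold [LIFO — newest first]: 151 @ $8 = $1,208
Feb 11, 230 sold [LIFO — newest first]: 230 @ $10 = $2,300
Feb 13, 368 sold [LIFO — newest first]: 219 @ $13 + 104 @ $10 + 45 @ $8 = $4,247
Feb 15, 285 sold [LIFO — newest first]: 285 @ $10 = $2,850
Total COGS = $1,208 + $2,300 + $4,247 + $2,850 = $10,605
Ending inventory: 60 @ $11 + 39 @ $8 + 54 @ $10 = $1,512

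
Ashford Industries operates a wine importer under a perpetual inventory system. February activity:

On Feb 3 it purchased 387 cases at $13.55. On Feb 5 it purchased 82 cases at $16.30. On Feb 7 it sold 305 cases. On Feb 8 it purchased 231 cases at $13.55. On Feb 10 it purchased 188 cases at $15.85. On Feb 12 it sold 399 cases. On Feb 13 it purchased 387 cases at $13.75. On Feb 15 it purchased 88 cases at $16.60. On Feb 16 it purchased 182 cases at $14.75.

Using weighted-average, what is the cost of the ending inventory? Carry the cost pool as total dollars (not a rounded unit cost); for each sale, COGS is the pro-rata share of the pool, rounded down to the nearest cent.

After Feb 3: 387 on hand, pool $5,243.85 (≈ $13.5500 each)
After Feb 5: 469 on hand, pool $6,580.45 (≈ $14.0308 each)
Feb 7, sell 305: 305/469 × $6,580.45 → $4,279.39
After Feb 8: 395 on hand, pool $5,431.11 (≈ $13.7496 each)
After Feb 10: 583 on hand, pool $8,410.91 (≈ $14.4269 each)
Feb 12, sell 399: 399/583 × $8,410.91 → $5,756.35
After Feb 13: 571 on hand, pool $7,975.81 (≈ $13.9681 each)
After Feb 15: 659 on hand, pool $9,436.61 (≈ $14.3196 each)
After Feb 16: 841 on hand, pool $12,121.11 (≈ $14.4127 each)
Total COGS = $4,279.39 + $5,756.35 = $10,035.74
Ending inventory (cost pool remaining) = $12,121.11

Ending inventory = $12,121.11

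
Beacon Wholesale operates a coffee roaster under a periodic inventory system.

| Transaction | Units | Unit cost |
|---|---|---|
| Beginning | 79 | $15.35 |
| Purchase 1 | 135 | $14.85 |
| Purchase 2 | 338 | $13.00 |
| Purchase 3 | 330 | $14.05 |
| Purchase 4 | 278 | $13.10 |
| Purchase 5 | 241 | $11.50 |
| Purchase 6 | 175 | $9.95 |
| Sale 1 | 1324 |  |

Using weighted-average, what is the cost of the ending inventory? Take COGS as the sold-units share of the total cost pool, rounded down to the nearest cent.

Sale 1, sell 1324: 1324/1576 × $20,402.45 → $17,140.12
Ending inventory (cost pool remaining) = $3,262.33

Ending inventory = $3,262.33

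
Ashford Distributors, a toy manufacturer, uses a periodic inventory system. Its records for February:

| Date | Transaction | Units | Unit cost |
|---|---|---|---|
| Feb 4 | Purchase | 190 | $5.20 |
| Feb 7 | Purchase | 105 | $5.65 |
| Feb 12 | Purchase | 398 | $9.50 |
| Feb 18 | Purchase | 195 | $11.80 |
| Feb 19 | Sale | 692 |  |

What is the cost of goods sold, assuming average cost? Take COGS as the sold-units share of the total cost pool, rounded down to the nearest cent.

COGS = $5,971.81

Feb 19, sell 692: 692/888 × $7,663.25 → $5,971.81
Ending inventory (cost pool remaining) = $1,691.44
Check: goods available $7,663.25 = COGS $5,971.81 + ending $1,691.44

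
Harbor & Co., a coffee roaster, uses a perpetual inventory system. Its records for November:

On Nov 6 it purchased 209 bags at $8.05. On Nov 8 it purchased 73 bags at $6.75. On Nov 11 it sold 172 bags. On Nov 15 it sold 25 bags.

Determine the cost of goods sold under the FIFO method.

Nov 11, 172 sold [FIFO — oldest first]: 172 @ $8.05 = $1,384.60
Nov 15, 25 sold [FIFO — oldest first]: 25 @ $8.05 = $201.25
Total COGS = $1,384.60 + $201.25 = $1,585.85
Ending inventory: 12 @ $8.05 + 73 @ $6.75 = $589.35

COGS = $1,585.85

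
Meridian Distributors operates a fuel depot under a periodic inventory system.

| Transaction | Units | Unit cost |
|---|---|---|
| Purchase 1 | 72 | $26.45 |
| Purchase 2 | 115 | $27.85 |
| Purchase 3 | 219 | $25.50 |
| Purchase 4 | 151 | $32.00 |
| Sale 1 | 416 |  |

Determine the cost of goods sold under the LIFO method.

COGS = $11,697.60

Sale 1 (416) [LIFO — newest first]: 151 @ $32.00 + 219 @ $25.50 + 46 @ $27.85 = $11,697.60
Ending inventory: 72 @ $26.45 + 69 @ $27.85 = $3,826.05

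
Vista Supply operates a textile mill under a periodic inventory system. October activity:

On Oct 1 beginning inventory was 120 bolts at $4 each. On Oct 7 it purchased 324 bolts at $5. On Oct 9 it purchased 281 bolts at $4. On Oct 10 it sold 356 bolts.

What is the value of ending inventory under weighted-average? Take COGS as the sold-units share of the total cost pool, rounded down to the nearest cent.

Ending inventory = $1,640.91

Oct 10, sell 356: 356/725 × $3,224.00 → $1,583.09
Ending inventory (cost pool remaining) = $1,640.91
Check: goods available $3,224.00 = COGS $1,583.09 + ending $1,640.91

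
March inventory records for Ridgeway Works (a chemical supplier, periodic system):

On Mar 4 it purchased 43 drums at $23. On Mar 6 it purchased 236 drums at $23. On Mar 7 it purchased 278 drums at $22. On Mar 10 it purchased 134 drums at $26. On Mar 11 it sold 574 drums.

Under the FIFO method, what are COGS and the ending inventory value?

COGS = $12,975; ending inventory = $3,042

Mar 11, 574 sold [FIFO — oldest first]: 43 @ $23 + 236 @ $23 + 278 @ $22 + 17 @ $26 = $12,975
Ending inventory: 117 @ $26 = $3,042
Check: goods available $16,017 = COGS $12,975 + ending $3,042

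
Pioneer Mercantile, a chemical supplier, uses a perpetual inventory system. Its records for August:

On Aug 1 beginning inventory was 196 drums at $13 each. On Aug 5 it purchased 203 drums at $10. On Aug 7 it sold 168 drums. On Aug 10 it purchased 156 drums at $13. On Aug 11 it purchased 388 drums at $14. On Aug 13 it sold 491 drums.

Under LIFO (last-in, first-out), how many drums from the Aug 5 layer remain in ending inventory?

35

Aug 7, 168 sold [LIFO — newest first]: 168 @ $10 = $1,680
Aug 13, 491 sold [LIFO — newest first]: 388 @ $14 + 103 @ $13 = $6,771
Total COGS = $1,680 + $6,771 = $8,451
Ending inventory: 196 @ $13 + 35 @ $10 + 53 @ $13 = $3,587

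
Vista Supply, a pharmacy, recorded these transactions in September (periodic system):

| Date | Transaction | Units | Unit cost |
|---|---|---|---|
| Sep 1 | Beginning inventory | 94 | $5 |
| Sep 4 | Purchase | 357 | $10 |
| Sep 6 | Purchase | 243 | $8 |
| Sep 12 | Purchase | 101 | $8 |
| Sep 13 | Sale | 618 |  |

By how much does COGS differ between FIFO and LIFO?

$116

FIFO COGS: 94 @ $5 + 357 @ $10 + 167 @ $8 = $5,376
LIFO COGS: 101 @ $8 + 243 @ $8 + 274 @ $10 = $5,492
Difference = |$5,376 − $5,492| = $116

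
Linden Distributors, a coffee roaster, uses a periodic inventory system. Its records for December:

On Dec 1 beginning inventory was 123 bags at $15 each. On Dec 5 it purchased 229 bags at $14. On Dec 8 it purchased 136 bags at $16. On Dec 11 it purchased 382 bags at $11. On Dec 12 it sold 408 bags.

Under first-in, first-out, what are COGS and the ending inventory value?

Dec 12, 408 sold [FIFO — oldest first]: 123 @ $15 + 229 @ $14 + 56 @ $16 = $5,947
Ending inventory: 80 @ $16 + 382 @ $11 = $5,482

COGS = $5,947; ending inventory = $5,482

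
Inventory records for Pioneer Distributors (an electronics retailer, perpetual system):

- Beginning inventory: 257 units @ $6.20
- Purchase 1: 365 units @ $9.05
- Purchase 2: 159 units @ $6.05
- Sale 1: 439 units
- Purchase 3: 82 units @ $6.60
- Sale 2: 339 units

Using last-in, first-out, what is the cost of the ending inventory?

Sale 1 (439) [LIFO — newest first]: 159 @ $6.05 + 280 @ $9.05 = $3,495.95
Sale 2 (339) [LIFO — newest first]: 82 @ $6.60 + 85 @ $9.05 + 172 @ $6.20 = $2,376.85
Total COGS = $3,495.95 + $2,376.85 = $5,872.80
Ending inventory: 85 @ $6.20 = $527.00

Ending inventory = $527.00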